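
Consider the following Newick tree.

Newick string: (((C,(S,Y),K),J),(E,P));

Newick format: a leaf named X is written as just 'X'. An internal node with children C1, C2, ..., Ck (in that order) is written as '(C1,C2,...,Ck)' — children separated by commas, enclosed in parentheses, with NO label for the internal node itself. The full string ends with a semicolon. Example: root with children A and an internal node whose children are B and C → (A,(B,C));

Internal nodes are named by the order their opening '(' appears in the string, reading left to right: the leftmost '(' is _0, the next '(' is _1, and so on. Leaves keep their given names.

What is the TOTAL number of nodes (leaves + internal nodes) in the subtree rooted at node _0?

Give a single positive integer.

Answer: 12

Derivation:
Newick: (((C,(S,Y),K),J),(E,P));
Locate _0: it is the '(' at position 0 (the 1st '(' reading left to right).
Query: subtree rooted at _0
_0: subtree_size = 1 + 11
  _1: subtree_size = 1 + 7
    _2: subtree_size = 1 + 5
      C: subtree_size = 1 + 0
      _3: subtree_size = 1 + 2
        S: subtree_size = 1 + 0
        Y: subtree_size = 1 + 0
      K: subtree_size = 1 + 0
    J: subtree_size = 1 + 0
  _4: subtree_size = 1 + 2
    E: subtree_size = 1 + 0
    P: subtree_size = 1 + 0
Total subtree size of _0: 12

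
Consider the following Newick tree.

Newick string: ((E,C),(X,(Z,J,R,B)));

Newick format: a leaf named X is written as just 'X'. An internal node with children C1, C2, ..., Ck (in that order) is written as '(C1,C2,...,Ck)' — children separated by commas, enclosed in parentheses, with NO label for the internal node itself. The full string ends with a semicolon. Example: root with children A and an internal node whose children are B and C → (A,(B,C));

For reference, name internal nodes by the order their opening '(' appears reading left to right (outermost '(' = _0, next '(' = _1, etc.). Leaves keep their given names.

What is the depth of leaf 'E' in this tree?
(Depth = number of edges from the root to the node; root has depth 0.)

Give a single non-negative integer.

Newick: ((E,C),(X,(Z,J,R,B)));
Naming internals by '(' encounter order: outermost '(' = _0, next = _1, ...
Query node: E
Path from root: _0 -> _1 -> E
Depth of E: 2 (number of edges from root)

Answer: 2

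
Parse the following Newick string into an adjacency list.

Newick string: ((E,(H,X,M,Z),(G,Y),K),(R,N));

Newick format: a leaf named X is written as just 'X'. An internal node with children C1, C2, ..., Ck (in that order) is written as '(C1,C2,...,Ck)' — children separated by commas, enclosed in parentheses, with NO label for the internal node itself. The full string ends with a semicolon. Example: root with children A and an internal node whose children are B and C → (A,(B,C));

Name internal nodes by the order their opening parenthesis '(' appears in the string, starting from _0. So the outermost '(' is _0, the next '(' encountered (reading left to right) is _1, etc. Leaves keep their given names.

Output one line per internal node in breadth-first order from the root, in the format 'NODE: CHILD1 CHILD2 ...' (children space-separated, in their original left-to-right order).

Input: ((E,(H,X,M,Z),(G,Y),K),(R,N));
Scanning left-to-right, naming '(' by encounter order:
  pos 0: '(' -> open internal node _0 (depth 1)
  pos 1: '(' -> open internal node _1 (depth 2)
  pos 4: '(' -> open internal node _2 (depth 3)
  pos 12: ')' -> close internal node _2 (now at depth 2)
  pos 14: '(' -> open internal node _3 (depth 3)
  pos 18: ')' -> close internal node _3 (now at depth 2)
  pos 21: ')' -> close internal node _1 (now at depth 1)
  pos 23: '(' -> open internal node _4 (depth 2)
  pos 27: ')' -> close internal node _4 (now at depth 1)
  pos 28: ')' -> close internal node _0 (now at depth 0)
Total internal nodes: 5
BFS adjacency from root:
  _0: _1 _4
  _1: E _2 _3 K
  _4: R N
  _2: H X M Z
  _3: G Y

Answer: _0: _1 _4
_1: E _2 _3 K
_4: R N
_2: H X M Z
_3: G Y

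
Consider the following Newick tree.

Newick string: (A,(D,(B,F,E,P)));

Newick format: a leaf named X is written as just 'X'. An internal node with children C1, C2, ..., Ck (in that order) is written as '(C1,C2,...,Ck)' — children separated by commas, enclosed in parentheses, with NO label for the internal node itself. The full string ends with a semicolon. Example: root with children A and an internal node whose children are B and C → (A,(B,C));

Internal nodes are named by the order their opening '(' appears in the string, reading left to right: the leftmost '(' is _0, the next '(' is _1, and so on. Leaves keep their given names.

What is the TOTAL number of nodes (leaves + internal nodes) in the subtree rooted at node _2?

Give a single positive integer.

Newick: (A,(D,(B,F,E,P)));
Locate _2: it is the '(' at position 6 (the 3rd '(' reading left to right).
Query: subtree rooted at _2
_2: subtree_size = 1 + 4
  B: subtree_size = 1 + 0
  F: subtree_size = 1 + 0
  E: subtree_size = 1 + 0
  P: subtree_size = 1 + 0
Total subtree size of _2: 5

Answer: 5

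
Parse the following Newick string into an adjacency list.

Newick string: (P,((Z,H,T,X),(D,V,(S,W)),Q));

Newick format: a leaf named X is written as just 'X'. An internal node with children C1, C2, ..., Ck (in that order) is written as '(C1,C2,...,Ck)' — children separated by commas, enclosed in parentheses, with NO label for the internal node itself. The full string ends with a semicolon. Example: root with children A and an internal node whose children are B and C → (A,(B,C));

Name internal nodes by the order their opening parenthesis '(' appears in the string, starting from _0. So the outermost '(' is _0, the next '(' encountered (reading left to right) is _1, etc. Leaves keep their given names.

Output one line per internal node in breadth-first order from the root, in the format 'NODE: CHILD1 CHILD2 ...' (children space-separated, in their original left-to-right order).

Answer: _0: P _1
_1: _2 _3 Q
_2: Z H T X
_3: D V _4
_4: S W

Derivation:
Input: (P,((Z,H,T,X),(D,V,(S,W)),Q));
Scanning left-to-right, naming '(' by encounter order:
  pos 0: '(' -> open internal node _0 (depth 1)
  pos 3: '(' -> open internal node _1 (depth 2)
  pos 4: '(' -> open internal node _2 (depth 3)
  pos 12: ')' -> close internal node _2 (now at depth 2)
  pos 14: '(' -> open internal node _3 (depth 3)
  pos 19: '(' -> open internal node _4 (depth 4)
  pos 23: ')' -> close internal node _4 (now at depth 3)
  pos 24: ')' -> close internal node _3 (now at depth 2)
  pos 27: ')' -> close internal node _1 (now at depth 1)
  pos 28: ')' -> close internal node _0 (now at depth 0)
Total internal nodes: 5
BFS adjacency from root:
  _0: P _1
  _1: _2 _3 Q
  _2: Z H T X
  _3: D V _4
  _4: S W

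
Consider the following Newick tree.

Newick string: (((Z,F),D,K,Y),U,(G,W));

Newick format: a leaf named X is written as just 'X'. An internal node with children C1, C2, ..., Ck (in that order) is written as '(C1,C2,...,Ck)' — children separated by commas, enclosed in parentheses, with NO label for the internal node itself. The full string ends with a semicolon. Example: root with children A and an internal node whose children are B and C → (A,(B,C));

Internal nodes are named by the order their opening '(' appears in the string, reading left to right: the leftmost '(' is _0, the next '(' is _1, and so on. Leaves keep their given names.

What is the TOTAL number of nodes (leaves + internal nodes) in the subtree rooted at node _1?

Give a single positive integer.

Newick: (((Z,F),D,K,Y),U,(G,W));
Locate _1: it is the '(' at position 1 (the 2nd '(' reading left to right).
Query: subtree rooted at _1
_1: subtree_size = 1 + 6
  _2: subtree_size = 1 + 2
    Z: subtree_size = 1 + 0
    F: subtree_size = 1 + 0
  D: subtree_size = 1 + 0
  K: subtree_size = 1 + 0
  Y: subtree_size = 1 + 0
Total subtree size of _1: 7

Answer: 7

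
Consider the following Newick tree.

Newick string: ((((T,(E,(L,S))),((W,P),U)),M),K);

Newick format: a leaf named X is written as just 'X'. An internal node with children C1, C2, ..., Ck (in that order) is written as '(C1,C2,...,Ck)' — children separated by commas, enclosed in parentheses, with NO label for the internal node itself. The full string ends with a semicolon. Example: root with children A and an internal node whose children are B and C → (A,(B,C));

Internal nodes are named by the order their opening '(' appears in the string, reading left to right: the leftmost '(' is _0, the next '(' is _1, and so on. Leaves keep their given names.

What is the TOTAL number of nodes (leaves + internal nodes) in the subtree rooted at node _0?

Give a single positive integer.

Newick: ((((T,(E,(L,S))),((W,P),U)),M),K);
Locate _0: it is the '(' at position 0 (the 1st '(' reading left to right).
Query: subtree rooted at _0
_0: subtree_size = 1 + 16
  _1: subtree_size = 1 + 14
    _2: subtree_size = 1 + 12
      _3: subtree_size = 1 + 6
        T: subtree_size = 1 + 0
        _4: subtree_size = 1 + 4
          E: subtree_size = 1 + 0
          _5: subtree_size = 1 + 2
            L: subtree_size = 1 + 0
            S: subtree_size = 1 + 0
      _6: subtree_size = 1 + 4
        _7: subtree_size = 1 + 2
          W: subtree_size = 1 + 0
          P: subtree_size = 1 + 0
        U: subtree_size = 1 + 0
    M: subtree_size = 1 + 0
  K: subtree_size = 1 + 0
Total subtree size of _0: 17

Answer: 17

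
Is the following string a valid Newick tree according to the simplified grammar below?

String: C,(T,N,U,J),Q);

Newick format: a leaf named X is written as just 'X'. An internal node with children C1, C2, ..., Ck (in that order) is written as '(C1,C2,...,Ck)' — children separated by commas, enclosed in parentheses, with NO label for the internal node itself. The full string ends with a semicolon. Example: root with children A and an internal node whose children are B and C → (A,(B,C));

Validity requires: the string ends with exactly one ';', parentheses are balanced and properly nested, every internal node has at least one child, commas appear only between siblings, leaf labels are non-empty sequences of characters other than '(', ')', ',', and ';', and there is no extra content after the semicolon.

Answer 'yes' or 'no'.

Input: C,(T,N,U,J),Q);
Paren balance: 1 '(' vs 2 ')' MISMATCH
Ends with single ';': True
Full parse: FAILS (extra content after tree at pos 1)
Valid: False

Answer: no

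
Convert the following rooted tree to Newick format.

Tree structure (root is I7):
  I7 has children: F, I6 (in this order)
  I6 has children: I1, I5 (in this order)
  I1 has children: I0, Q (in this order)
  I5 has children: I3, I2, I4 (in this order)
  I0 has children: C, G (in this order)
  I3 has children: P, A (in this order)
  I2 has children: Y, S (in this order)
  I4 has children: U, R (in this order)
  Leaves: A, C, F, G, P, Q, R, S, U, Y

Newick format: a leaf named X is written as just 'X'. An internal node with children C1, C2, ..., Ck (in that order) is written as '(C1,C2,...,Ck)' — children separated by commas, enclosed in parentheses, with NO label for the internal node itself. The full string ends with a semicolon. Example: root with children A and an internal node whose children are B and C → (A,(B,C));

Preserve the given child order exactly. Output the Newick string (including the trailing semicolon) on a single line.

Answer: (F,(((C,G),Q),((P,A),(Y,S),(U,R))));

Derivation:
internal I7 with children ['F', 'I6']
  leaf 'F' → 'F'
  internal I6 with children ['I1', 'I5']
    internal I1 with children ['I0', 'Q']
      internal I0 with children ['C', 'G']
        leaf 'C' → 'C'
        leaf 'G' → 'G'
      → '(C,G)'
      leaf 'Q' → 'Q'
    → '((C,G),Q)'
    internal I5 with children ['I3', 'I2', 'I4']
      internal I3 with children ['P', 'A']
        leaf 'P' → 'P'
        leaf 'A' → 'A'
      → '(P,A)'
      internal I2 with children ['Y', 'S']
        leaf 'Y' → 'Y'
        leaf 'S' → 'S'
      → '(Y,S)'
      internal I4 with children ['U', 'R']
        leaf 'U' → 'U'
        leaf 'R' → 'R'
      → '(U,R)'
    → '((P,A),(Y,S),(U,R))'
  → '(((C,G),Q),((P,A),(Y,S),(U,R)))'
→ '(F,(((C,G),Q),((P,A),(Y,S),(U,R))))'
Final: (F,(((C,G),Q),((P,A),(Y,S),(U,R))));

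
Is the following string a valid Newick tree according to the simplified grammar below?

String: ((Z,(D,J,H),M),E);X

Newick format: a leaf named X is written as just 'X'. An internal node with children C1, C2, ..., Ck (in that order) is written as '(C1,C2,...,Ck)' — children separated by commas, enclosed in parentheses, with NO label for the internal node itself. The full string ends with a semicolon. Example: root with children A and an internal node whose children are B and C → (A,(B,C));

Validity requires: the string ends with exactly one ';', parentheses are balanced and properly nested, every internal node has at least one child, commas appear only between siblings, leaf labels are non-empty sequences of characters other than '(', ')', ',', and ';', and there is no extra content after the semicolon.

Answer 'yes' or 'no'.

Input: ((Z,(D,J,H),M),E);X
Paren balance: 3 '(' vs 3 ')' OK
Ends with single ';': False
Full parse: FAILS (must end with ;)
Valid: False

Answer: no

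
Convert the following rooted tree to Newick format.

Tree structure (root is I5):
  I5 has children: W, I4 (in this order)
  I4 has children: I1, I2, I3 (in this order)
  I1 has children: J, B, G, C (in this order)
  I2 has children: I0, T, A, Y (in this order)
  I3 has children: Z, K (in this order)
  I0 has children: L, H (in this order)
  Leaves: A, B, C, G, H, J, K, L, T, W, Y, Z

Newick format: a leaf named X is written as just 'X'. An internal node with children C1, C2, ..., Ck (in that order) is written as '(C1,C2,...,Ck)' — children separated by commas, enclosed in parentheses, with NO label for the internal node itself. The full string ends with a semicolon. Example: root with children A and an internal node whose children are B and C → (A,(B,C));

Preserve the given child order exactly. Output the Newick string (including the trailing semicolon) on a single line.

Answer: (W,((J,B,G,C),((L,H),T,A,Y),(Z,K)));

Derivation:
internal I5 with children ['W', 'I4']
  leaf 'W' → 'W'
  internal I4 with children ['I1', 'I2', 'I3']
    internal I1 with children ['J', 'B', 'G', 'C']
      leaf 'J' → 'J'
      leaf 'B' → 'B'
      leaf 'G' → 'G'
      leaf 'C' → 'C'
    → '(J,B,G,C)'
    internal I2 with children ['I0', 'T', 'A', 'Y']
      internal I0 with children ['L', 'H']
        leaf 'L' → 'L'
        leaf 'H' → 'H'
      → '(L,H)'
      leaf 'T' → 'T'
      leaf 'A' → 'A'
      leaf 'Y' → 'Y'
    → '((L,H),T,A,Y)'
    internal I3 with children ['Z', 'K']
      leaf 'Z' → 'Z'
      leaf 'K' → 'K'
    → '(Z,K)'
  → '((J,B,G,C),((L,H),T,A,Y),(Z,K))'
→ '(W,((J,B,G,C),((L,H),T,A,Y),(Z,K)))'
Final: (W,((J,B,G,C),((L,H),T,A,Y),(Z,K)));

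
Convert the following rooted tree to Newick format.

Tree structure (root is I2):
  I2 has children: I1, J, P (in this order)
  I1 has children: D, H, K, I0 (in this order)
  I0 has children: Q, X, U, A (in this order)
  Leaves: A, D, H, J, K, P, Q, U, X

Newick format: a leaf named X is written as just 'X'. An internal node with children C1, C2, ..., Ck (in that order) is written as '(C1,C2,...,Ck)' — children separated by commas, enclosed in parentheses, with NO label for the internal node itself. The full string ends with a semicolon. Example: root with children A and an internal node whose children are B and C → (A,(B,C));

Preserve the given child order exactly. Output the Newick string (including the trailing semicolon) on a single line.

Answer: ((D,H,K,(Q,X,U,A)),J,P);

Derivation:
internal I2 with children ['I1', 'J', 'P']
  internal I1 with children ['D', 'H', 'K', 'I0']
    leaf 'D' → 'D'
    leaf 'H' → 'H'
    leaf 'K' → 'K'
    internal I0 with children ['Q', 'X', 'U', 'A']
      leaf 'Q' → 'Q'
      leaf 'X' → 'X'
      leaf 'U' → 'U'
      leaf 'A' → 'A'
    → '(Q,X,U,A)'
  → '(D,H,K,(Q,X,U,A))'
  leaf 'J' → 'J'
  leaf 'P' → 'P'
→ '((D,H,K,(Q,X,U,A)),J,P)'
Final: ((D,H,K,(Q,X,U,A)),J,P);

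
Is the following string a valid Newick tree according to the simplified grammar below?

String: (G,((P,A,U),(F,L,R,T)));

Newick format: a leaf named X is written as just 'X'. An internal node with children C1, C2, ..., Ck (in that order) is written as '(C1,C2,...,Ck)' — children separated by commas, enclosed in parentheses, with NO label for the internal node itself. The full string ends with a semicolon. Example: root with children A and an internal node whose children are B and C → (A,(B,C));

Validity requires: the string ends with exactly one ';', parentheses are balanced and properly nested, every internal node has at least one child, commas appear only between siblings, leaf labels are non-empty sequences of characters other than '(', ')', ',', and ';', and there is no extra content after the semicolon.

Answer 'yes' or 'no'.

Answer: yes

Derivation:
Input: (G,((P,A,U),(F,L,R,T)));
Paren balance: 4 '(' vs 4 ')' OK
Ends with single ';': True
Full parse: OK
Valid: True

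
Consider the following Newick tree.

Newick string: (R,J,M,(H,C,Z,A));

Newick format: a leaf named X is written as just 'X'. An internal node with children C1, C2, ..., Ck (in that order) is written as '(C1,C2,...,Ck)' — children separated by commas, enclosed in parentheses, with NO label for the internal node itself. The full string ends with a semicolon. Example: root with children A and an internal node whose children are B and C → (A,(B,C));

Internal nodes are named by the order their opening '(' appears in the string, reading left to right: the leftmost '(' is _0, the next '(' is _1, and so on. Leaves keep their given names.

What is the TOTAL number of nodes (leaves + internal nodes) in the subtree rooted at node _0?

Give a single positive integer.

Answer: 9

Derivation:
Newick: (R,J,M,(H,C,Z,A));
Locate _0: it is the '(' at position 0 (the 1st '(' reading left to right).
Query: subtree rooted at _0
_0: subtree_size = 1 + 8
  R: subtree_size = 1 + 0
  J: subtree_size = 1 + 0
  M: subtree_size = 1 + 0
  _1: subtree_size = 1 + 4
    H: subtree_size = 1 + 0
    C: subtree_size = 1 + 0
    Z: subtree_size = 1 + 0
    A: subtree_size = 1 + 0
Total subtree size of _0: 9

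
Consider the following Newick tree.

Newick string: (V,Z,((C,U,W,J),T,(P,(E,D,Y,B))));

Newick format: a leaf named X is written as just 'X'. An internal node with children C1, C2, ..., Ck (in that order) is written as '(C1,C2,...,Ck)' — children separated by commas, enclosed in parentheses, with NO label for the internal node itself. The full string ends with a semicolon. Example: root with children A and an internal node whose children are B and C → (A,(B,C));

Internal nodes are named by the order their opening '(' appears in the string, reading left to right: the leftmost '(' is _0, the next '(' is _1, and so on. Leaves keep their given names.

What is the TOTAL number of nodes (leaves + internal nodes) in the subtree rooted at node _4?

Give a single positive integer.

Newick: (V,Z,((C,U,W,J),T,(P,(E,D,Y,B))));
Locate _4: it is the '(' at position 21 (the 5th '(' reading left to right).
Query: subtree rooted at _4
_4: subtree_size = 1 + 4
  E: subtree_size = 1 + 0
  D: subtree_size = 1 + 0
  Y: subtree_size = 1 + 0
  B: subtree_size = 1 + 0
Total subtree size of _4: 5

Answer: 5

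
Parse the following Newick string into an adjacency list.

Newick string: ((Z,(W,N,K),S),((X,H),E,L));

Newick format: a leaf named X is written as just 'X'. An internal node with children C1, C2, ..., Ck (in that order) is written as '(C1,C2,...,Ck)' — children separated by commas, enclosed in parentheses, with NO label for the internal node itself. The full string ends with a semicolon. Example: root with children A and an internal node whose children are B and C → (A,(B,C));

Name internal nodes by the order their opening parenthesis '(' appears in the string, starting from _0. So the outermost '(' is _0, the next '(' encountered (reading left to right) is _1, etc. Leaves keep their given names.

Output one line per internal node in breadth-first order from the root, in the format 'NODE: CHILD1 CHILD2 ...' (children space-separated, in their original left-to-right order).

Input: ((Z,(W,N,K),S),((X,H),E,L));
Scanning left-to-right, naming '(' by encounter order:
  pos 0: '(' -> open internal node _0 (depth 1)
  pos 1: '(' -> open internal node _1 (depth 2)
  pos 4: '(' -> open internal node _2 (depth 3)
  pos 10: ')' -> close internal node _2 (now at depth 2)
  pos 13: ')' -> close internal node _1 (now at depth 1)
  pos 15: '(' -> open internal node _3 (depth 2)
  pos 16: '(' -> open internal node _4 (depth 3)
  pos 20: ')' -> close internal node _4 (now at depth 2)
  pos 25: ')' -> close internal node _3 (now at depth 1)
  pos 26: ')' -> close internal node _0 (now at depth 0)
Total internal nodes: 5
BFS adjacency from root:
  _0: _1 _3
  _1: Z _2 S
  _3: _4 E L
  _2: W N K
  _4: X H

Answer: _0: _1 _3
_1: Z _2 S
_3: _4 E L
_2: W N K
_4: X H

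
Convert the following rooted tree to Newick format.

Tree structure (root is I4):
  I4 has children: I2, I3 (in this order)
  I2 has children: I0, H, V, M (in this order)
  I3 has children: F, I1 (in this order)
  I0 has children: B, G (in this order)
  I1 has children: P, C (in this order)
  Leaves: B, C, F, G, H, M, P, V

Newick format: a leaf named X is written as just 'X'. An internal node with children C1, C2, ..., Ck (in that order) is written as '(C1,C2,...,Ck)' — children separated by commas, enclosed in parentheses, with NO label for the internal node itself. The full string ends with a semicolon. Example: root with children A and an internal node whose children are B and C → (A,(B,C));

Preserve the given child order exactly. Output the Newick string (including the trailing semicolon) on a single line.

Answer: (((B,G),H,V,M),(F,(P,C)));

Derivation:
internal I4 with children ['I2', 'I3']
  internal I2 with children ['I0', 'H', 'V', 'M']
    internal I0 with children ['B', 'G']
      leaf 'B' → 'B'
      leaf 'G' → 'G'
    → '(B,G)'
    leaf 'H' → 'H'
    leaf 'V' → 'V'
    leaf 'M' → 'M'
  → '((B,G),H,V,M)'
  internal I3 with children ['F', 'I1']
    leaf 'F' → 'F'
    internal I1 with children ['P', 'C']
      leaf 'P' → 'P'
      leaf 'C' → 'C'
    → '(P,C)'
  → '(F,(P,C))'
→ '(((B,G),H,V,M),(F,(P,C)))'
Final: (((B,G),H,V,M),(F,(P,C)));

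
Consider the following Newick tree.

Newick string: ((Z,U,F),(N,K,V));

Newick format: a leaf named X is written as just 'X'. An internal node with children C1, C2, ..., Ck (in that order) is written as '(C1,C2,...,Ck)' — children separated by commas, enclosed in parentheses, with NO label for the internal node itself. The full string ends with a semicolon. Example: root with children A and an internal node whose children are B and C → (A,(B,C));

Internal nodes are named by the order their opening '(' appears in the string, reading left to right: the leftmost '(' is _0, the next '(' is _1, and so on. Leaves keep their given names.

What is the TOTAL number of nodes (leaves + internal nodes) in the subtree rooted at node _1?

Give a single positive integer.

Newick: ((Z,U,F),(N,K,V));
Locate _1: it is the '(' at position 1 (the 2nd '(' reading left to right).
Query: subtree rooted at _1
_1: subtree_size = 1 + 3
  Z: subtree_size = 1 + 0
  U: subtree_size = 1 + 0
  F: subtree_size = 1 + 0
Total subtree size of _1: 4

Answer: 4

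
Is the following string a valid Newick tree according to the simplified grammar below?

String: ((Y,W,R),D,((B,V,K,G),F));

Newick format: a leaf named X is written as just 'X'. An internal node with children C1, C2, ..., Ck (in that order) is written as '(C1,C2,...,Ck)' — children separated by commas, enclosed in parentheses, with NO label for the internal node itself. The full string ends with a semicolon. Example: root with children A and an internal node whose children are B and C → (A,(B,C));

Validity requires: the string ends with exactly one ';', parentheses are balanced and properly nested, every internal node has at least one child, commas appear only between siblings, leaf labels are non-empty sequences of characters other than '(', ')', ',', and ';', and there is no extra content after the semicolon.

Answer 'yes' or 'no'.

Input: ((Y,W,R),D,((B,V,K,G),F));
Paren balance: 4 '(' vs 4 ')' OK
Ends with single ';': True
Full parse: OK
Valid: True

Answer: yes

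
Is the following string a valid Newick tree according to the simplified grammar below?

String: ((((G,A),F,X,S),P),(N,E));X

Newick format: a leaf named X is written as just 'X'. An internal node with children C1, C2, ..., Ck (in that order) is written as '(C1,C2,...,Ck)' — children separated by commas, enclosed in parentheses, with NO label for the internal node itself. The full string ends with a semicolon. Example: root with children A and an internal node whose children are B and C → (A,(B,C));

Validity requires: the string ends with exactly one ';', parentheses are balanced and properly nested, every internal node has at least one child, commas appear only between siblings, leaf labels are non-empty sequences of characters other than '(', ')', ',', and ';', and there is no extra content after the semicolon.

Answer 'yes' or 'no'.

Input: ((((G,A),F,X,S),P),(N,E));X
Paren balance: 5 '(' vs 5 ')' OK
Ends with single ';': False
Full parse: FAILS (must end with ;)
Valid: False

Answer: no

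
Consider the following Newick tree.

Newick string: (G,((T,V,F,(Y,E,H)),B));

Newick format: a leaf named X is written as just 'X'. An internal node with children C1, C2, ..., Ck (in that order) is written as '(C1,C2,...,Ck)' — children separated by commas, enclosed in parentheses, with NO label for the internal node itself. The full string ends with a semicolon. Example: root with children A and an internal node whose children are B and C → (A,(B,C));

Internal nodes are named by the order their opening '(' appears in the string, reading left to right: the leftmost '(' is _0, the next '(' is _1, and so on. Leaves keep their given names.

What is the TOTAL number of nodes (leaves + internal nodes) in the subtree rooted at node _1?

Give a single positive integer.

Newick: (G,((T,V,F,(Y,E,H)),B));
Locate _1: it is the '(' at position 3 (the 2nd '(' reading left to right).
Query: subtree rooted at _1
_1: subtree_size = 1 + 9
  _2: subtree_size = 1 + 7
    T: subtree_size = 1 + 0
    V: subtree_size = 1 + 0
    F: subtree_size = 1 + 0
    _3: subtree_size = 1 + 3
      Y: subtree_size = 1 + 0
      E: subtree_size = 1 + 0
      H: subtree_size = 1 + 0
  B: subtree_size = 1 + 0
Total subtree size of _1: 10

Answer: 10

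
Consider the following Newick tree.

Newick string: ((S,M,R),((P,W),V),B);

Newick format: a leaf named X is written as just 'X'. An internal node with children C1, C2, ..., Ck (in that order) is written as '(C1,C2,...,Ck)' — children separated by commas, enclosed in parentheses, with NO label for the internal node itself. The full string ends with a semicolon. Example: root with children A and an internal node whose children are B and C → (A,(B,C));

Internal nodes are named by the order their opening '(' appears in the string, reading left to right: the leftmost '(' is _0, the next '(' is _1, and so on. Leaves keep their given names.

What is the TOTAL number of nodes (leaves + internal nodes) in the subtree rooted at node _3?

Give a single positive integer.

Newick: ((S,M,R),((P,W),V),B);
Locate _3: it is the '(' at position 10 (the 4th '(' reading left to right).
Query: subtree rooted at _3
_3: subtree_size = 1 + 2
  P: subtree_size = 1 + 0
  W: subtree_size = 1 + 0
Total subtree size of _3: 3

Answer: 3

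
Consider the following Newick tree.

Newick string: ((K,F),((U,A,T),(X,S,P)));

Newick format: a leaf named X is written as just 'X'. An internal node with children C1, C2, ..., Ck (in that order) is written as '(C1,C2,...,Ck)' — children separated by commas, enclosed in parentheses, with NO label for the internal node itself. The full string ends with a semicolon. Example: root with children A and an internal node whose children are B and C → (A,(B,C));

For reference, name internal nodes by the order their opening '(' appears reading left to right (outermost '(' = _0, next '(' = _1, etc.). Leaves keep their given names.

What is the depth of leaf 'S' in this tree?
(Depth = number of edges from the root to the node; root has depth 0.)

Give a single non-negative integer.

Newick: ((K,F),((U,A,T),(X,S,P)));
Naming internals by '(' encounter order: outermost '(' = _0, next = _1, ...
Query node: S
Path from root: _0 -> _2 -> _4 -> S
Depth of S: 3 (number of edges from root)

Answer: 3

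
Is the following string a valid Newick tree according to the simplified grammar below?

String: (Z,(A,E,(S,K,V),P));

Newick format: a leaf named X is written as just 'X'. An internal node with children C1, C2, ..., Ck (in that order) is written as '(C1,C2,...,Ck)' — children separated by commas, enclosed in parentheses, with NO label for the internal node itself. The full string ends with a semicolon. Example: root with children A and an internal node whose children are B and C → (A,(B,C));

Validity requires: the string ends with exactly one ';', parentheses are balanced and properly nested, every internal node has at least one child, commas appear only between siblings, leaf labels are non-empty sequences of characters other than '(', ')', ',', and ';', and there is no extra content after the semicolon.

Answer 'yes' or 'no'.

Input: (Z,(A,E,(S,K,V),P));
Paren balance: 3 '(' vs 3 ')' OK
Ends with single ';': True
Full parse: OK
Valid: True

Answer: yes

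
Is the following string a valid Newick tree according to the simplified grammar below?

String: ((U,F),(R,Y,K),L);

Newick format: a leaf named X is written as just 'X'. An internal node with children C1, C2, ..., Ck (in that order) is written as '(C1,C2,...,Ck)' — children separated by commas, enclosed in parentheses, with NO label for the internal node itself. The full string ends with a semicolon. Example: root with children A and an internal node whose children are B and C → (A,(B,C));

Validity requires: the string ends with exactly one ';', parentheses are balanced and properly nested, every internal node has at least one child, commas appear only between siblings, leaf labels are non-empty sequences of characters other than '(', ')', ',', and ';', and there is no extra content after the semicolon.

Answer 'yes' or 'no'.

Input: ((U,F),(R,Y,K),L);
Paren balance: 3 '(' vs 3 ')' OK
Ends with single ';': True
Full parse: OK
Valid: True

Answer: yes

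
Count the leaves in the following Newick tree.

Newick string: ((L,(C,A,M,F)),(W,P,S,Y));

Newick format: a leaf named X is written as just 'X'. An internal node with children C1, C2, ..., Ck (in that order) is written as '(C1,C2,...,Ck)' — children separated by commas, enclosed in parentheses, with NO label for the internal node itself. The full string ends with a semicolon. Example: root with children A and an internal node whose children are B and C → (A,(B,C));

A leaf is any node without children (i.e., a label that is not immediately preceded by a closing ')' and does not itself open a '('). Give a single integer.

Answer: 9

Derivation:
Newick: ((L,(C,A,M,F)),(W,P,S,Y));
Scan left-to-right; a leaf is any maximal label run not followed by '(':
  pos 2: leaf 'L' → count = 1
  pos 5: leaf 'C' → count = 2
  pos 7: leaf 'A' → count = 3
  pos 9: leaf 'M' → count = 4
  pos 11: leaf 'F' → count = 5
  pos 16: leaf 'W' → count = 6
  pos 18: leaf 'P' → count = 7
  pos 20: leaf 'S' → count = 8
  pos 22: leaf 'Y' → count = 9
Total leaves: 9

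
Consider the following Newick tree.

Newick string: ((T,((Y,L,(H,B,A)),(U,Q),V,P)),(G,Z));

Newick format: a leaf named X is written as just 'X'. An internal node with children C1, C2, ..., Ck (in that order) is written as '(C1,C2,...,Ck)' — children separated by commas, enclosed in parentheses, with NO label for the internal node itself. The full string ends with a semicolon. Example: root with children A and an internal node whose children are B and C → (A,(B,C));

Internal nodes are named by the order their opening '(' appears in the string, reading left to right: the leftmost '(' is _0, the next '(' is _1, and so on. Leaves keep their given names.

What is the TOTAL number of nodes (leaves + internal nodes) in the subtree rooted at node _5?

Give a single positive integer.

Newick: ((T,((Y,L,(H,B,A)),(U,Q),V,P)),(G,Z));
Locate _5: it is the '(' at position 19 (the 6th '(' reading left to right).
Query: subtree rooted at _5
_5: subtree_size = 1 + 2
  U: subtree_size = 1 + 0
  Q: subtree_size = 1 + 0
Total subtree size of _5: 3

Answer: 3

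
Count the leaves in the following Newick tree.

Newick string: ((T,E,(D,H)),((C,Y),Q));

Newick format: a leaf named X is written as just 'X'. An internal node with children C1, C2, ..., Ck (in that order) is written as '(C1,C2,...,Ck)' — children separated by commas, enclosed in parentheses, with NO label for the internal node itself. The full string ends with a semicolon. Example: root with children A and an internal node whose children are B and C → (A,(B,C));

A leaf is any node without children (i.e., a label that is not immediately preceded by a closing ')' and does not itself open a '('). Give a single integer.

Newick: ((T,E,(D,H)),((C,Y),Q));
Scan left-to-right; a leaf is any maximal label run not followed by '(':
  pos 2: leaf 'T' → count = 1
  pos 4: leaf 'E' → count = 2
  pos 7: leaf 'D' → count = 3
  pos 9: leaf 'H' → count = 4
  pos 15: leaf 'C' → count = 5
  pos 17: leaf 'Y' → count = 6
  pos 20: leaf 'Q' → count = 7
Total leaves: 7

Answer: 7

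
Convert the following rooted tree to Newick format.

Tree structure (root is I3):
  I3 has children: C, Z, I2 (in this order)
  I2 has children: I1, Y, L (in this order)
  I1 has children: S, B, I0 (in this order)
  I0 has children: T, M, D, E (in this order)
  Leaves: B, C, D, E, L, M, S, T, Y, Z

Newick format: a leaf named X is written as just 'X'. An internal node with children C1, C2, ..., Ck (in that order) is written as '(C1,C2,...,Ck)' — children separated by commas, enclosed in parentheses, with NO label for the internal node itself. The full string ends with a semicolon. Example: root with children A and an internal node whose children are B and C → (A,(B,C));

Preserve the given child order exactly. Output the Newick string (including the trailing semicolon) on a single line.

internal I3 with children ['C', 'Z', 'I2']
  leaf 'C' → 'C'
  leaf 'Z' → 'Z'
  internal I2 with children ['I1', 'Y', 'L']
    internal I1 with children ['S', 'B', 'I0']
      leaf 'S' → 'S'
      leaf 'B' → 'B'
      internal I0 with children ['T', 'M', 'D', 'E']
        leaf 'T' → 'T'
        leaf 'M' → 'M'
        leaf 'D' → 'D'
        leaf 'E' → 'E'
      → '(T,M,D,E)'
    → '(S,B,(T,M,D,E))'
    leaf 'Y' → 'Y'
    leaf 'L' → 'L'
  → '((S,B,(T,M,D,E)),Y,L)'
→ '(C,Z,((S,B,(T,M,D,E)),Y,L))'
Final: (C,Z,((S,B,(T,M,D,E)),Y,L));

Answer: (C,Z,((S,B,(T,M,D,E)),Y,L));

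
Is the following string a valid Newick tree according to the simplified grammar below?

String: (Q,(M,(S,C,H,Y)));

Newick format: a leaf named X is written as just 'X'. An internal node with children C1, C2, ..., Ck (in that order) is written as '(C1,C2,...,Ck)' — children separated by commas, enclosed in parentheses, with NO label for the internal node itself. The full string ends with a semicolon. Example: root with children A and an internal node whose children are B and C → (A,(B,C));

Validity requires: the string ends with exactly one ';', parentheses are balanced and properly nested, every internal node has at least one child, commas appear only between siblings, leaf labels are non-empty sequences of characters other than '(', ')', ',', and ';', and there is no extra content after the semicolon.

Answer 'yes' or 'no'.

Input: (Q,(M,(S,C,H,Y)));
Paren balance: 3 '(' vs 3 ')' OK
Ends with single ';': True
Full parse: OK
Valid: True

Answer: yes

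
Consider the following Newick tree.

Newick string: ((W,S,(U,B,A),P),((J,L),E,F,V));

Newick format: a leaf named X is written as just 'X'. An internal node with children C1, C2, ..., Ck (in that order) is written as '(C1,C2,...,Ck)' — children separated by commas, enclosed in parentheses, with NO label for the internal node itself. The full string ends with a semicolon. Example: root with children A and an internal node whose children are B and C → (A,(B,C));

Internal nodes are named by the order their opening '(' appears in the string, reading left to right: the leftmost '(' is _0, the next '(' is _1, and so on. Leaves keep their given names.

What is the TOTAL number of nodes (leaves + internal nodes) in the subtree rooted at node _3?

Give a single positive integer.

Newick: ((W,S,(U,B,A),P),((J,L),E,F,V));
Locate _3: it is the '(' at position 17 (the 4th '(' reading left to right).
Query: subtree rooted at _3
_3: subtree_size = 1 + 6
  _4: subtree_size = 1 + 2
    J: subtree_size = 1 + 0
    L: subtree_size = 1 + 0
  E: subtree_size = 1 + 0
  F: subtree_size = 1 + 0
  V: subtree_size = 1 + 0
Total subtree size of _3: 7

Answer: 7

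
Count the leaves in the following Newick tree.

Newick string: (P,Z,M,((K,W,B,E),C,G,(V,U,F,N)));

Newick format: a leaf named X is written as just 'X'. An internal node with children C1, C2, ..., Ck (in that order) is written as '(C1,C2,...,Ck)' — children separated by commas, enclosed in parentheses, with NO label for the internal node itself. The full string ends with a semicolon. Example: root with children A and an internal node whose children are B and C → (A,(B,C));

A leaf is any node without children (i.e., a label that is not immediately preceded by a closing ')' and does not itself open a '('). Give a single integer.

Answer: 13

Derivation:
Newick: (P,Z,M,((K,W,B,E),C,G,(V,U,F,N)));
Scan left-to-right; a leaf is any maximal label run not followed by '(':
  pos 1: leaf 'P' → count = 1
  pos 3: leaf 'Z' → count = 2
  pos 5: leaf 'M' → count = 3
  pos 9: leaf 'K' → count = 4
  pos 11: leaf 'W' → count = 5
  pos 13: leaf 'B' → count = 6
  pos 15: leaf 'E' → count = 7
  pos 18: leaf 'C' → count = 8
  pos 20: leaf 'G' → count = 9
  pos 23: leaf 'V' → count = 10
  pos 25: leaf 'U' → count = 11
  pos 27: leaf 'F' → count = 12
  pos 29: leaf 'N' → count = 13
Total leaves: 13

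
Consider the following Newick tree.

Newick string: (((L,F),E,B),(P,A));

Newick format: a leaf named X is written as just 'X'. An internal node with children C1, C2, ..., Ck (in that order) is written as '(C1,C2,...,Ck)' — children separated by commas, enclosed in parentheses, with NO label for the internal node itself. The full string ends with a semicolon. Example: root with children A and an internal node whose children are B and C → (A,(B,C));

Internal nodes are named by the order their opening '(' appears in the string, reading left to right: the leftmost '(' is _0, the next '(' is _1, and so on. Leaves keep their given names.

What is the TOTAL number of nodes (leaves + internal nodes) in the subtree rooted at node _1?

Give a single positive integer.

Answer: 6

Derivation:
Newick: (((L,F),E,B),(P,A));
Locate _1: it is the '(' at position 1 (the 2nd '(' reading left to right).
Query: subtree rooted at _1
_1: subtree_size = 1 + 5
  _2: subtree_size = 1 + 2
    L: subtree_size = 1 + 0
    F: subtree_size = 1 + 0
  E: subtree_size = 1 + 0
  B: subtree_size = 1 + 0
Total subtree size of _1: 6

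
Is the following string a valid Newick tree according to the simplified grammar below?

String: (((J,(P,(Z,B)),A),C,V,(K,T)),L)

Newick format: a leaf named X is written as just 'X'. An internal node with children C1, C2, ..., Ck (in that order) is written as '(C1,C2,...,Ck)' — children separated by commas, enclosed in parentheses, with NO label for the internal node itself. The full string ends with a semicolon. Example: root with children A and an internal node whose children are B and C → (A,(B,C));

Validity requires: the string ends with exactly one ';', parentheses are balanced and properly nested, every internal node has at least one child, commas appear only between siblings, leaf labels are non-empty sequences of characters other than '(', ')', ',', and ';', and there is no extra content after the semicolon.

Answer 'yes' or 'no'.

Answer: no

Derivation:
Input: (((J,(P,(Z,B)),A),C,V,(K,T)),L)
Paren balance: 6 '(' vs 6 ')' OK
Ends with single ';': False
Full parse: FAILS (must end with ;)
Valid: False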